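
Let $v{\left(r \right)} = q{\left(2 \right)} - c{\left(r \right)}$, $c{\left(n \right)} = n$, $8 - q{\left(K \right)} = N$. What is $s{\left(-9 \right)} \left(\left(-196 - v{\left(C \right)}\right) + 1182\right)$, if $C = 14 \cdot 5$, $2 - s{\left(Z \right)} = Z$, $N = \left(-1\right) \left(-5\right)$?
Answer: $11583$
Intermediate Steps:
$N = 5$
$q{\left(K \right)} = 3$ ($q{\left(K \right)} = 8 - 5 = 3$)
$s{\left(Z \right)} = 2 - Z$
$C = 70$
$v{\left(r \right)} = 3 - r$
$s{\left(-9 \right)} \left(\left(-196 - v{\left(C \right)}\right) + 1182\right) = \left(2 - -9\right) \left(\left(-196 - \left(3 - 70\right)\right) + 1182\right) = \left(2 + 9\right) \left(\left(-196 - \left(3 - 70\right)\right) + 1182\right) = 11 \left(\left(-196 - -67\right) + 1182\right) = 11 \left(\left(-196 + 67\right) + 1182\right) = 11 \left(-129 + 1182\right) = 11 \cdot 1053 = 11583$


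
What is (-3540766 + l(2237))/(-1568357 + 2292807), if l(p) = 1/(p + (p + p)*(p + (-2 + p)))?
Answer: -70850603733189/14496219144250 ≈ -4.8875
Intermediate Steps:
l(p) = 1/(p + 2*p*(-2 + 2*p)) (l(p) = 1/(p + (2*p)*(-2 + 2*p)) = 1/(p + 2*p*(-2 + 2*p)))
(-3540766 + l(2237))/(-1568357 + 2292807) = (-3540766 + 1/(2237*(-3 + 4*2237)))/(-1568357 + 2292807) = (-3540766 + 1/(2237*(-3 + 8948)))/724450 = (-3540766 + (1/2237)/8945)*(1/724450) = (-3540766 + (1/2237)*(1/8945))*(1/724450) = (-3540766 + 1/20009965)*(1/724450) = -70850603733189/20009965*1/724450 = -70850603733189/14496219144250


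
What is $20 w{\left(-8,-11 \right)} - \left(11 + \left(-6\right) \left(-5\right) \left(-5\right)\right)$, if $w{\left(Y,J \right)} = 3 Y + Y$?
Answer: $-501$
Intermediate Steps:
$w{\left(Y,J \right)} = 4 Y$
$20 w{\left(-8,-11 \right)} - \left(11 + \left(-6\right) \left(-5\right) \left(-5\right)\right) = 20 \cdot 4 \left(-8\right) - \left(11 + \left(-6\right) \left(-5\right) \left(-5\right)\right) = 20 \left(-32\right) - \left(11 + 30 \left(-5\right)\right) = -640 - \left(11 - 150\right) = -640 - -139 = -640 + 139 = -501$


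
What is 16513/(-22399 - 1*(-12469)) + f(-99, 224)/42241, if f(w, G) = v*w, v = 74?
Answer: -770272813/419453130 ≈ -1.8364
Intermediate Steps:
f(w, G) = 74*w
16513/(-22399 - 1*(-12469)) + f(-99, 224)/42241 = 16513/(-22399 - 1*(-12469)) + (74*(-99))/42241 = 16513/(-22399 + 12469) - 7326*1/42241 = 16513/(-9930) - 7326/42241 = 16513*(-1/9930) - 7326/42241 = -16513/9930 - 7326/42241 = -770272813/419453130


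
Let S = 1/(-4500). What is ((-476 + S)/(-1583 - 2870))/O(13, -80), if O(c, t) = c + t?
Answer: -2142001/1342579500 ≈ -0.0015954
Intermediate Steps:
S = -1/4500 ≈ -0.00022222
((-476 + S)/(-1583 - 2870))/O(13, -80) = ((-476 - 1/4500)/(-1583 - 2870))/(13 - 80) = -2142001/4500/(-4453)/(-67) = -2142001/4500*(-1/4453)*(-1/67) = (2142001/20038500)*(-1/67) = -2142001/1342579500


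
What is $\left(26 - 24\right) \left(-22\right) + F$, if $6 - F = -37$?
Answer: $-1$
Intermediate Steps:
$F = 43$ ($F = 6 - -37 = 6 + 37 = 43$)
$\left(26 - 24\right) \left(-22\right) + F = \left(26 - 24\right) \left(-22\right) + 43 = 2 \left(-22\right) + 43 = -44 + 43 = -1$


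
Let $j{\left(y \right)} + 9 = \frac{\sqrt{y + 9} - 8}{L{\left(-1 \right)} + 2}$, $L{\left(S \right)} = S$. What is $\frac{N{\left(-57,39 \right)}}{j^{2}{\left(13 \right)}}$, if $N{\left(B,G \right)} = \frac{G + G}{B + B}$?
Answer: $- \frac{4043}{1354491} - \frac{442 \sqrt{22}}{1354491} \approx -0.0045155$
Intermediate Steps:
$N{\left(B,G \right)} = \frac{G}{B}$ ($N{\left(B,G \right)} = \frac{2 G}{2 B} = 2 G \frac{1}{2 B} = \frac{G}{B}$)
$j{\left(y \right)} = -17 + \sqrt{9 + y}$ ($j{\left(y \right)} = -9 + \frac{\sqrt{y + 9} - 8}{-1 + 2} = -9 + \frac{\sqrt{9 + y} - 8}{1} = -9 + \left(-8 + \sqrt{9 + y}\right) 1 = -9 + \left(-8 + \sqrt{9 + y}\right) = -17 + \sqrt{9 + y}$)
$\frac{N{\left(-57,39 \right)}}{j^{2}{\left(13 \right)}} = \frac{39 \frac{1}{-57}}{\left(-17 + \sqrt{9 + 13}\right)^{2}} = \frac{39 \left(- \frac{1}{57}\right)}{\left(-17 + \sqrt{22}\right)^{2}} = - \frac{13}{19 \left(-17 + \sqrt{22}\right)^{2}}$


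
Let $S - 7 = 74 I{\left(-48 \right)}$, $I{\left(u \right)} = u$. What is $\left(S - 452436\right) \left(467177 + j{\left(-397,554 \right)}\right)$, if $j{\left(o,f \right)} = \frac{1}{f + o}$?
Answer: $- \frac{33444742650990}{157} \approx -2.1302 \cdot 10^{11}$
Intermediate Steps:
$S = -3545$ ($S = 7 + 74 \left(-48\right) = 7 - 3552 = -3545$)
$\left(S - 452436\right) \left(467177 + j{\left(-397,554 \right)}\right) = \left(-3545 - 452436\right) \left(467177 + \frac{1}{554 - 397}\right) = - 455981 \left(467177 + \frac{1}{157}\right) = \left(-455981\right) \frac{73346790}{157} = - \frac{33444742650990}{157}$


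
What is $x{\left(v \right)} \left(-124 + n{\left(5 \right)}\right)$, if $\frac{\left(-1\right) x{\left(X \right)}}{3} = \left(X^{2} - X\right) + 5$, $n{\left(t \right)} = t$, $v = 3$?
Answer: $3927$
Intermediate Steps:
$x{\left(X \right)} = -15 - 3 X^{2} + 3 X$ ($x{\left(X \right)} = - 3 \left(\left(X^{2} - X\right) + 5\right) = - 3 \left(5 + X^{2} - X\right) = -15 - 3 X^{2} + 3 X$)
$x{\left(v \right)} \left(-124 + n{\left(5 \right)}\right) = \left(-15 - 3 \cdot 3^{2} + 3 \cdot 3\right) \left(-124 + 5\right) = \left(-15 - 27 + 9\right) \left(-119\right) = \left(-33\right) \left(-119\right) = 3927$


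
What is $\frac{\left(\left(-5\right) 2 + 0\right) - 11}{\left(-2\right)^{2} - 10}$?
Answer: $\frac{7}{2} \approx 3.5$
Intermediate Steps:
$\frac{\left(\left(-5\right) 2 + 0\right) - 11}{\left(-2\right)^{2} - 10} = \frac{\left(-10 + 0\right) - 11}{4 - 10} = \frac{-10 - 11}{-6} = \left(-21\right) \left(- \frac{1}{6}\right) = \frac{7}{2}$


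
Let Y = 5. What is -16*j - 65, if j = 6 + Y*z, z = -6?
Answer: 319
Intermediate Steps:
j = -24 (j = 6 + 5*(-6) = 6 - 30 = -24)
-16*j - 65 = -16*(-24) - 65 = 384 - 65 = 319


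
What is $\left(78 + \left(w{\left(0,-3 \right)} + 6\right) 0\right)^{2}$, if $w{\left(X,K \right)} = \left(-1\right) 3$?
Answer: $6084$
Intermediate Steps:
$w{\left(X,K \right)} = -3$
$\left(78 + \left(w{\left(0,-3 \right)} + 6\right) 0\right)^{2} = \left(78 + \left(-3 + 6\right) 0\right)^{2} = \left(78 + 3 \cdot 0\right)^{2} = \left(78 + 0\right)^{2} = 78^{2} = 6084$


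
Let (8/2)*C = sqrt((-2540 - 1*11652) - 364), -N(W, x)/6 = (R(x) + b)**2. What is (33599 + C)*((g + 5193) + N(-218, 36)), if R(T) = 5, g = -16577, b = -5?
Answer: -382491016 - 5692*I*sqrt(3639) ≈ -3.8249e+8 - 3.4337e+5*I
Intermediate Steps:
N(W, x) = 0 (N(W, x) = -6*(5 - 5)**2 = -6*0**2 = -6*0 = 0)
C = I*sqrt(3639)/2 (C = sqrt((-2540 - 1*11652) - 364)/4 = sqrt((-2540 - 11652) - 364)/4 = sqrt(-14192 - 364)/4 = sqrt(-14556)/4 = (2*I*sqrt(3639))/4 = I*sqrt(3639)/2 ≈ 30.162*I)
(33599 + C)*((g + 5193) + N(-218, 36)) = (33599 + I*sqrt(3639)/2)*((-16577 + 5193) + 0) = (33599 + I*sqrt(3639)/2)*(-11384 + 0) = (33599 + I*sqrt(3639)/2)*(-11384) = -382491016 - 5692*I*sqrt(3639)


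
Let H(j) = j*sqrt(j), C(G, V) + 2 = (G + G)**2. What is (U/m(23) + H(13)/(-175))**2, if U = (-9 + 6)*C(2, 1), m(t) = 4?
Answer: 13514413/122500 + 39*sqrt(13)/25 ≈ 115.95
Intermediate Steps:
C(G, V) = -2 + 4*G**2 (C(G, V) = -2 + (G + G)**2 = -2 + (2*G)**2 = -2 + 4*G**2)
U = -42 (U = (-9 + 6)*(-2 + 4*2**2) = -3*(-2 + 4*4) = -3*(-2 + 16) = -3*14 = -42)
H(j) = j**(3/2)
(U/m(23) + H(13)/(-175))**2 = (-42/4 + 13**(3/2)/(-175))**2 = (-42*1/4 + (13*sqrt(13))*(-1/175))**2 = (-21/2 - 13*sqrt(13)/175)**2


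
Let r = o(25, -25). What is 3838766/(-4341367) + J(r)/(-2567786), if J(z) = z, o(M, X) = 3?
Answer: -9857142616177/11147701403462 ≈ -0.88423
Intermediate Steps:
r = 3
3838766/(-4341367) + J(r)/(-2567786) = 3838766/(-4341367) + 3/(-2567786) = 3838766*(-1/4341367) + 3*(-1/2567786) = -3838766/4341367 - 3/2567786 = -9857142616177/11147701403462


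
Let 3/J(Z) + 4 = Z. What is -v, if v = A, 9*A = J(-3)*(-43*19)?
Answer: -817/21 ≈ -38.905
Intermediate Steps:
J(Z) = 3/(-4 + Z)
A = 817/21 (A = ((3/(-4 - 3))*(-43*19))/9 = ((3/(-7))*(-817))/9 = ((3*(-⅐))*(-817))/9 = (-3/7*(-817))/9 = (⅑)*(2451/7) = 817/21 ≈ 38.905)
v = 817/21 ≈ 38.905
-v = -1*817/21 = -817/21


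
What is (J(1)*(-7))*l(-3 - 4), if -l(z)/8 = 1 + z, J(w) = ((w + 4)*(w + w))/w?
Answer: -3360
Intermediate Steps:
J(w) = 8 + 2*w (J(w) = ((4 + w)*(2*w))/w = (2*w*(4 + w))/w = 8 + 2*w)
l(z) = -8 - 8*z (l(z) = -8*(1 + z) = -8 - 8*z)
(J(1)*(-7))*l(-3 - 4) = ((8 + 2*1)*(-7))*(-8 - 8*(-3 - 4)) = ((8 + 2)*(-7))*(-8 - 8*(-7)) = (10*(-7))*(-8 + 56) = -70*48 = -3360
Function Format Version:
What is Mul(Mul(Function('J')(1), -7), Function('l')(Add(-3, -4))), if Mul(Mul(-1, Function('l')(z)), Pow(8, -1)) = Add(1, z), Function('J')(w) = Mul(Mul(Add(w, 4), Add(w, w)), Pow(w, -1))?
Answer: -3360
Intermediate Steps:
Function('J')(w) = Add(8, Mul(2, w)) (Function('J')(w) = Mul(Mul(Add(4, w), Mul(2, w)), Pow(w, -1)) = Mul(Mul(2, w, Add(4, w)), Pow(w, -1)) = Add(8, Mul(2, w)))
Function('l')(z) = Add(-8, Mul(-8, z)) (Function('l')(z) = Mul(-8, Add(1, z)) = Add(-8, Mul(-8, z)))
Mul(Mul(Function('J')(1), -7), Function('l')(Add(-3, -4))) = Mul(Mul(Add(8, Mul(2, 1)), -7), Add(-8, Mul(-8, Add(-3, -4)))) = Mul(Mul(Add(8, 2), -7), Add(-8, Mul(-8, -7))) = Mul(Mul(10, -7), Add(-8, 56)) = Mul(-70, 48) = -3360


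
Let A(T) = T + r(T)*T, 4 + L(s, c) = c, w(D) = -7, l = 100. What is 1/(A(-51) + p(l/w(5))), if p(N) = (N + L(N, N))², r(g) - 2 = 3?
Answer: 49/36990 ≈ 0.0013247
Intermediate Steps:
L(s, c) = -4 + c
r(g) = 5 (r(g) = 2 + 3 = 5)
p(N) = (-4 + 2*N)² (p(N) = (N + (-4 + N))² = (-4 + 2*N)²)
A(T) = 6*T (A(T) = T + 5*T = 6*T)
1/(A(-51) + p(l/w(5))) = 1/(6*(-51) + 4*(-2 + 100/(-7))²) = 1/(-306 + 4*(-2 + 100*(-⅐))²) = 1/(-306 + 4*(-2 - 100/7)²) = 1/(-306 + 4*(-114/7)²) = 1/(-306 + 4*(12996/49)) = 1/(-306 + 51984/49) = 1/(36990/49) = 49/36990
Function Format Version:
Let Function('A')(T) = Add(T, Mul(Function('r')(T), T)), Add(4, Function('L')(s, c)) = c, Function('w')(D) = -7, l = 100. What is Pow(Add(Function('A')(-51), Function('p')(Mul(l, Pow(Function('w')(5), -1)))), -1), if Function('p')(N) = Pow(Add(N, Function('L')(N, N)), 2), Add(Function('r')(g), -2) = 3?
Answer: Rational(49, 36990) ≈ 0.0013247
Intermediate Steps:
Function('L')(s, c) = Add(-4, c)
Function('r')(g) = 5 (Function('r')(g) = Add(2, 3) = 5)
Function('p')(N) = Pow(Add(-4, Mul(2, N)), 2) (Function('p')(N) = Pow(Add(N, Add(-4, N)), 2) = Pow(Add(-4, Mul(2, N)), 2))
Function('A')(T) = Mul(6, T) (Function('A')(T) = Add(T, Mul(5, T)) = Mul(6, T))
Pow(Add(Function('A')(-51), Function('p')(Mul(l, Pow(Function('w')(5), -1)))), -1) = Pow(Add(Mul(6, -51), Mul(4, Pow(Add(-2, Mul(100, Pow(-7, -1))), 2))), -1) = Pow(Add(-306, Mul(4, Pow(Add(-2, Mul(100, Rational(-1, 7))), 2))), -1) = Pow(Add(-306, Mul(4, Pow(Add(-2, Rational(-100, 7)), 2))), -1) = Pow(Add(-306, Mul(4, Pow(Rational(-114, 7), 2))), -1) = Pow(Add(-306, Mul(4, Rational(12996, 49))), -1) = Pow(Add(-306, Rational(51984, 49)), -1) = Pow(Rational(36990, 49), -1) = Rational(49, 36990)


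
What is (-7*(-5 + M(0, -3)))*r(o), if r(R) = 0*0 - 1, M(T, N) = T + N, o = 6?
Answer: -56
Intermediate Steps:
M(T, N) = N + T
r(R) = -1 (r(R) = 0 - 1 = -1)
(-7*(-5 + M(0, -3)))*r(o) = -7*(-5 + (-3 + 0))*(-1) = -7*(-5 - 3)*(-1) = -7*(-8)*(-1) = 56*(-1) = -56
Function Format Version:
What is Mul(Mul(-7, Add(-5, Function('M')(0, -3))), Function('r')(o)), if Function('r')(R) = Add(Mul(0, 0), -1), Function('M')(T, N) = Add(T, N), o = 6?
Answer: -56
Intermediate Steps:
Function('M')(T, N) = Add(N, T)
Function('r')(R) = -1 (Function('r')(R) = Add(0, -1) = -1)
Mul(Mul(-7, Add(-5, Function('M')(0, -3))), Function('r')(o)) = Mul(Mul(-7, Add(-5, Add(-3, 0))), -1) = Mul(Mul(-7, Add(-5, -3)), -1) = Mul(Mul(-7, -8), -1) = Mul(56, -1) = -56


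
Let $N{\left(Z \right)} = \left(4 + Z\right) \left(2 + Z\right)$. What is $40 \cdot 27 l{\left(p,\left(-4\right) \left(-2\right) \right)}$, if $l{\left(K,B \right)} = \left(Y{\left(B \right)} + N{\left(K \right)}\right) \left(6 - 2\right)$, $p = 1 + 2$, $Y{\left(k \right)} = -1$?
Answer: $146880$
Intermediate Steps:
$N{\left(Z \right)} = \left(2 + Z\right) \left(4 + Z\right)$
$p = 3$
$l{\left(K,B \right)} = 28 + 4 K^{2} + 24 K$ ($l{\left(K,B \right)} = \left(-1 + \left(8 + K^{2} + 6 K\right)\right) \left(6 - 2\right) = \left(7 + K^{2} + 6 K\right) \left(6 - 2\right) = \left(7 + K^{2} + 6 K\right) 4 = 28 + 4 K^{2} + 24 K$)
$40 \cdot 27 l{\left(p,\left(-4\right) \left(-2\right) \right)} = 40 \cdot 27 \left(28 + 4 \cdot 3^{2} + 24 \cdot 3\right) = 1080 \left(28 + 4 \cdot 9 + 72\right) = 1080 \left(28 + 36 + 72\right) = 1080 \cdot 136 = 146880$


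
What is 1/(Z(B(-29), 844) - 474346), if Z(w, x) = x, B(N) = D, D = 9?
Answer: -1/473502 ≈ -2.1119e-6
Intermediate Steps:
B(N) = 9
1/(Z(B(-29), 844) - 474346) = 1/(844 - 474346) = 1/(-473502) = -1/473502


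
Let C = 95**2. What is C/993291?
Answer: 9025/993291 ≈ 0.0090860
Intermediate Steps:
C = 9025
C/993291 = 9025/993291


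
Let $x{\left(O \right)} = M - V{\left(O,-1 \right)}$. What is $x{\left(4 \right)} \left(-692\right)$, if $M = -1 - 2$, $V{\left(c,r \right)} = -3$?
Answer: $0$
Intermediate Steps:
$M = -3$
$x{\left(O \right)} = 0$ ($x{\left(O \right)} = -3 - -3 = -3 + 3 = 0$)
$x{\left(4 \right)} \left(-692\right) = 0 \left(-692\right) = 0$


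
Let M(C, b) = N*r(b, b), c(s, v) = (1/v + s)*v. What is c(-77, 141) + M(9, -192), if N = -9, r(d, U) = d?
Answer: -9128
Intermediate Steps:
c(s, v) = v*(s + 1/v) (c(s, v) = (1/v + s)*v = (s + 1/v)*v = v*(s + 1/v))
M(C, b) = -9*b
c(-77, 141) + M(9, -192) = (1 - 77*141) - 9*(-192) = (1 - 10857) + 1728 = -10856 + 1728 = -9128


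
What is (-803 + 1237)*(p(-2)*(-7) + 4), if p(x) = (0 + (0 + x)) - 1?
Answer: 10850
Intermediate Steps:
p(x) = -1 + x (p(x) = (0 + x) - 1 = x - 1 = -1 + x)
(-803 + 1237)*(p(-2)*(-7) + 4) = (-803 + 1237)*((-1 - 2)*(-7) + 4) = 434*(-3*(-7) + 4) = 434*(21 + 4) = 434*25 = 10850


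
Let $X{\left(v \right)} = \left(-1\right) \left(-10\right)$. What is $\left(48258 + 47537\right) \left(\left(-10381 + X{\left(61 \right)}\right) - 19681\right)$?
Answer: $-2878831340$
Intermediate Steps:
$X{\left(v \right)} = 10$
$\left(48258 + 47537\right) \left(\left(-10381 + X{\left(61 \right)}\right) - 19681\right) = \left(48258 + 47537\right) \left(\left(-10381 + 10\right) - 19681\right) = 95795 \left(-10371 - 19681\right) = 95795 \left(-30052\right) = -2878831340$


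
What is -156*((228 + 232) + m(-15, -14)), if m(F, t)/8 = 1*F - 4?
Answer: -48048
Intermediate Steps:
m(F, t) = -32 + 8*F (m(F, t) = 8*(1*F - 4) = 8*(F - 4) = 8*(-4 + F) = -32 + 8*F)
-156*((228 + 232) + m(-15, -14)) = -156*((228 + 232) + (-32 + 8*(-15))) = -156*(460 + (-32 - 120)) = -156*(460 - 152) = -156*308 = -48048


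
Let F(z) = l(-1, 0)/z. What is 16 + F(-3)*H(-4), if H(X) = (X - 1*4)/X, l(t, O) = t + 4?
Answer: 14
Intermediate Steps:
l(t, O) = 4 + t
F(z) = 3/z (F(z) = (4 - 1)/z = 3/z)
H(X) = (-4 + X)/X (H(X) = (X - 4)/X = (-4 + X)/X)
16 + F(-3)*H(-4) = 16 + (3/(-3))*((-4 - 4)/(-4)) = 16 + (3*(-1/3))*(-1/4*(-8)) = 16 - 1*2 = 16 - 2 = 14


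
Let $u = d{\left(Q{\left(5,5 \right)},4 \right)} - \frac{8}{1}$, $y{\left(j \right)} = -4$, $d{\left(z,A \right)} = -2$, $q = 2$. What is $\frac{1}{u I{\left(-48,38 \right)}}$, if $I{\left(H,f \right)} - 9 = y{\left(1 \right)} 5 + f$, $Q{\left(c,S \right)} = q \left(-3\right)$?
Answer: $- \frac{1}{270} \approx -0.0037037$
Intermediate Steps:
$Q{\left(c,S \right)} = -6$ ($Q{\left(c,S \right)} = 2 \left(-3\right) = -6$)
$I{\left(H,f \right)} = -11 + f$ ($I{\left(H,f \right)} = 9 + \left(\left(-4\right) 5 + f\right) = 9 + \left(-20 + f\right) = -11 + f$)
$u = -10$ ($u = -2 - \frac{8}{1} = -2 - 8 = -10$)
$\frac{1}{u I{\left(-48,38 \right)}} = \frac{1}{\left(-10\right) \left(-11 + 38\right)} = \frac{1}{\left(-10\right) 27} = \frac{1}{-270} = - \frac{1}{270}$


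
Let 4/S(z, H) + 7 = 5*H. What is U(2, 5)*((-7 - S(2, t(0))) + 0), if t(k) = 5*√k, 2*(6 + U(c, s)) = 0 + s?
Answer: 45/2 ≈ 22.500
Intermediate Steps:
U(c, s) = -6 + s/2 (U(c, s) = -6 + (0 + s)/2 = -6 + s/2)
S(z, H) = 4/(-7 + 5*H)
U(2, 5)*((-7 - S(2, t(0))) + 0) = (-6 + (½)*5)*((-7 - 4/(-7 + 5*(5*√0))) + 0) = (-6 + 5/2)*((-7 - 4/(-7 + 5*(5*0))) + 0) = -7*((-7 - 4/(-7 + 5*0)) + 0)/2 = -7*((-7 - 4/(-7 + 0)) + 0)/2 = -7*((-7 - 4/(-7)) + 0)/2 = -7*((-7 - 4*(-1)/7) + 0)/2 = -7*((-7 - 1*(-4/7)) + 0)/2 = -7*((-7 + 4/7) + 0)/2 = -7*(-45/7 + 0)/2 = -7/2*(-45/7) = 45/2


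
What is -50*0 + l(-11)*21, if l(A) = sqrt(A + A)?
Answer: 21*I*sqrt(22) ≈ 98.499*I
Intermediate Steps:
l(A) = sqrt(2)*sqrt(A) (l(A) = sqrt(2*A) = sqrt(2)*sqrt(A))
-50*0 + l(-11)*21 = -50*0 + (sqrt(2)*sqrt(-11))*21 = 0 + (sqrt(2)*(I*sqrt(11)))*21 = 0 + (I*sqrt(22))*21 = 0 + 21*I*sqrt(22) = 21*I*sqrt(22)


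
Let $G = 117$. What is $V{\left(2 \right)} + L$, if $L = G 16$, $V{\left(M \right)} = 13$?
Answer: $1885$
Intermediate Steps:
$L = 1872$ ($L = 117 \cdot 16 = 1872$)
$V{\left(2 \right)} + L = 13 + 1872 = 1885$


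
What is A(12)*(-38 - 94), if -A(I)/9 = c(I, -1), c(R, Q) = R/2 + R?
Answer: 21384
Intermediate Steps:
c(R, Q) = 3*R/2 (c(R, Q) = R*(½) + R = R/2 + R = 3*R/2)
A(I) = -27*I/2
A(12)*(-38 - 94) = (-27/2*12)*(-38 - 94) = -162*(-132) = 21384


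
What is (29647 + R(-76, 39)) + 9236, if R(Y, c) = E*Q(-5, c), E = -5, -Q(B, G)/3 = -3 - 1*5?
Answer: 38763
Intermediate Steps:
Q(B, G) = 24 (Q(B, G) = -3*(-3 - 1*5) = -3*(-3 - 5) = -3*(-8) = 24)
R(Y, c) = -120 (R(Y, c) = -5*24 = -120)
(29647 + R(-76, 39)) + 9236 = (29647 - 120) + 9236 = 29527 + 9236 = 38763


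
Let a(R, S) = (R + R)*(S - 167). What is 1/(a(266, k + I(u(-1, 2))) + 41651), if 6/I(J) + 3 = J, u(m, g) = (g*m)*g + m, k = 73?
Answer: -1/8756 ≈ -0.00011421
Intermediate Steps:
u(m, g) = m + m*g² (u(m, g) = m*g² + m = m + m*g²)
I(J) = 6/(-3 + J)
a(R, S) = 2*R*(-167 + S) (a(R, S) = (2*R)*(-167 + S) = 2*R*(-167 + S))
1/(a(266, k + I(u(-1, 2))) + 41651) = 1/(2*266*(-167 + (73 + 6/(-3 - (1 + 2²)))) + 41651) = 1/(2*266*(-167 + (73 + 6/(-3 - (1 + 4)))) + 41651) = 1/(2*266*(-167 + (73 + 6/(-3 - 1*5))) + 41651) = 1/(2*266*(-167 + (73 + 6/(-3 - 5))) + 41651) = 1/(2*266*(-167 + (73 + 6/(-8))) + 41651) = 1/(2*266*(-167 + (73 + 6*(-⅛))) + 41651) = 1/(2*266*(-167 + (73 - ¾)) + 41651) = 1/(2*266*(-167 + 289/4) + 41651) = 1/(2*266*(-379/4) + 41651) = 1/(-50407 + 41651) = 1/(-8756) = -1/8756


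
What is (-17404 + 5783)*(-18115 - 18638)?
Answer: 427106613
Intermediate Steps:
(-17404 + 5783)*(-18115 - 18638) = -11621*(-36753) = 427106613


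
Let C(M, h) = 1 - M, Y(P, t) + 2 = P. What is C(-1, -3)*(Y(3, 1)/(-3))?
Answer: -⅔ ≈ -0.66667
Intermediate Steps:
Y(P, t) = -2 + P
C(-1, -3)*(Y(3, 1)/(-3)) = (1 - 1*(-1))*((-2 + 3)/(-3)) = (1 + 1)*(1*(-⅓)) = 2*(-⅓) = -⅔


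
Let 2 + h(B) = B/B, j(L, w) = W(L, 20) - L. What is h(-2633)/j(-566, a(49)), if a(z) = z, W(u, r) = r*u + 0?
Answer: 1/10754 ≈ 9.2989e-5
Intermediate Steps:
W(u, r) = r*u
j(L, w) = 19*L (j(L, w) = 20*L - L = 19*L)
h(B) = -1 (h(B) = -2 + B/B = -2 + 1 = -1)
h(-2633)/j(-566, a(49)) = -1/(19*(-566)) = -1/(-10754) = -1*(-1/10754) = 1/10754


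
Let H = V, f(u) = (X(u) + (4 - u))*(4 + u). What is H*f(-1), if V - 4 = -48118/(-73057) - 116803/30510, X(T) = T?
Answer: 3701359378/371494845 ≈ 9.9634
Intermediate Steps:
V = 1850679689/2228969070 (V = 4 + (-48118/(-73057) - 116803/30510) = 4 + (-48118*(-1/73057) - 116803*1/30510) = 4 + (48118/73057 - 116803/30510) = 4 - 7065196591/2228969070 = 1850679689/2228969070 ≈ 0.83029)
f(u) = 16 + 4*u (f(u) = (u + (4 - u))*(4 + u) = 4*(4 + u) = 16 + 4*u)
H = 1850679689/2228969070 ≈ 0.83029
H*f(-1) = 1850679689*(16 + 4*(-1))/2228969070 = 1850679689*(16 - 4)/2228969070 = (1850679689/2228969070)*12 = 3701359378/371494845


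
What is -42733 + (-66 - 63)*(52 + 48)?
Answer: -55633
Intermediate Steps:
-42733 + (-66 - 63)*(52 + 48) = -42733 - 129*100 = -42733 - 12900 = -55633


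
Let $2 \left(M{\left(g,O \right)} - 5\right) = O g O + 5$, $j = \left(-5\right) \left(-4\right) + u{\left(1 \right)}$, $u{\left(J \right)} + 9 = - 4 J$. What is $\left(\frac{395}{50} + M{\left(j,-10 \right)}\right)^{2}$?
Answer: $\frac{3337929}{25} \approx 1.3352 \cdot 10^{5}$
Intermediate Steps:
$u{\left(J \right)} = -9 - 4 J$
$j = 7$ ($j = \left(-5\right) \left(-4\right) - 13 = 20 - 13 = 7$)
$M{\left(g,O \right)} = \frac{15}{2} + \frac{g O^{2}}{2}$ ($M{\left(g,O \right)} = 5 + \frac{O g O + 5}{2} = 5 + \frac{g O^{2} + 5}{2} = 5 + \frac{5 + g O^{2}}{2} = 5 + \left(\frac{5}{2} + \frac{g O^{2}}{2}\right) = \frac{15}{2} + \frac{g O^{2}}{2}$)
$\left(\frac{395}{50} + M{\left(j,-10 \right)}\right)^{2} = \left(\frac{395}{50} + \left(\frac{15}{2} + \frac{1}{2} \cdot 7 \left(-10\right)^{2}\right)\right)^{2} = \left(395 \cdot \frac{1}{50} + \left(\frac{15}{2} + \frac{1}{2} \cdot 7 \cdot 100\right)\right)^{2} = \left(\frac{79}{10} + \left(\frac{15}{2} + 350\right)\right)^{2} = \left(\frac{79}{10} + \frac{715}{2}\right)^{2} = \left(\frac{1827}{5}\right)^{2} = \frac{3337929}{25}$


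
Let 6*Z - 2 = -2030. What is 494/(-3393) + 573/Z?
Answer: -162397/88218 ≈ -1.8409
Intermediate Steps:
Z = -338 (Z = ⅓ + (⅙)*(-2030) = ⅓ - 1015/3 = -338)
494/(-3393) + 573/Z = 494/(-3393) + 573/(-338) = 494*(-1/3393) + 573*(-1/338) = -38/261 - 573/338 = -162397/88218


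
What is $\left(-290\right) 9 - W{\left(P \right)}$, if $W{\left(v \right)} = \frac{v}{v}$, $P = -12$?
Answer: $-2611$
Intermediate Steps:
$W{\left(v \right)} = 1$
$\left(-290\right) 9 - W{\left(P \right)} = \left(-290\right) 9 - 1 = -2610 - 1 = -2611$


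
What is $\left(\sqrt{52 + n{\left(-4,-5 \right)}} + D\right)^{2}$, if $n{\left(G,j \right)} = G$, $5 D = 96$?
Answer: $\frac{10416}{25} + \frac{768 \sqrt{3}}{5} \approx 682.68$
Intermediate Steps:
$D = \frac{96}{5}$ ($D = \frac{1}{5} \cdot 96 = \frac{96}{5} \approx 19.2$)
$\left(\sqrt{52 + n{\left(-4,-5 \right)}} + D\right)^{2} = \left(\sqrt{52 - 4} + \frac{96}{5}\right)^{2} = \left(\sqrt{48} + \frac{96}{5}\right)^{2} = \left(4 \sqrt{3} + \frac{96}{5}\right)^{2} = \left(\frac{96}{5} + 4 \sqrt{3}\right)^{2}$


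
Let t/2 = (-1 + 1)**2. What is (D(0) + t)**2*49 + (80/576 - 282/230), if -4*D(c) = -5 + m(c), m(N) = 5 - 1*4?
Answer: 198359/4140 ≈ 47.913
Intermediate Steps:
m(N) = 1 (m(N) = 5 - 4 = 1)
t = 0 (t = 2*(-1 + 1)**2 = 2*0**2 = 2*0 = 0)
D(c) = 1 (D(c) = -(-5 + 1)/4 = -1/4*(-4) = 1)
(D(0) + t)**2*49 + (80/576 - 282/230) = (1 + 0)**2*49 + (80/576 - 282/230) = 1**2*49 + (80*(1/576) - 282*1/230) = 1*49 + (5/36 - 141/115) = 49 - 4501/4140 = 198359/4140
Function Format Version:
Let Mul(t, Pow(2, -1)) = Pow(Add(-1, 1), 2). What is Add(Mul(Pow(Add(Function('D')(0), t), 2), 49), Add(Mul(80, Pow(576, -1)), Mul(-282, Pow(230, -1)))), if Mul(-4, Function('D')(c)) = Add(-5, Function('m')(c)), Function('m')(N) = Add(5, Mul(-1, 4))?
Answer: Rational(198359, 4140) ≈ 47.913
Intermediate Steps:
Function('m')(N) = 1 (Function('m')(N) = Add(5, -4) = 1)
t = 0 (t = Mul(2, Pow(Add(-1, 1), 2)) = Mul(2, Pow(0, 2)) = Mul(2, 0) = 0)
Function('D')(c) = 1 (Function('D')(c) = Mul(Rational(-1, 4), Add(-5, 1)) = Mul(Rational(-1, 4), -4) = 1)
Add(Mul(Pow(Add(Function('D')(0), t), 2), 49), Add(Mul(80, Pow(576, -1)), Mul(-282, Pow(230, -1)))) = Add(Mul(Pow(Add(1, 0), 2), 49), Add(Mul(80, Pow(576, -1)), Mul(-282, Pow(230, -1)))) = Add(Mul(Pow(1, 2), 49), Add(Mul(80, Rational(1, 576)), Mul(-282, Rational(1, 230)))) = Add(Mul(1, 49), Add(Rational(5, 36), Rational(-141, 115))) = Add(49, Rational(-4501, 4140)) = Rational(198359, 4140)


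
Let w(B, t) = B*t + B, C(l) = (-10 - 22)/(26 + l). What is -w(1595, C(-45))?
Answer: -81345/19 ≈ -4281.3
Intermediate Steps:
C(l) = -32/(26 + l)
w(B, t) = B + B*t
-w(1595, C(-45)) = -1595*(1 - 32/(26 - 45)) = -1595*(1 - 32/(-19)) = -1595*(1 - 32*(-1/19)) = -1595*(1 + 32/19) = -1595*51/19 = -1*81345/19 = -81345/19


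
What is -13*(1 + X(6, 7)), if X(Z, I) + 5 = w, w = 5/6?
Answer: 247/6 ≈ 41.167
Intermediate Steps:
w = 5/6 (w = 5*(1/6) = 5/6 ≈ 0.83333)
X(Z, I) = -25/6 (X(Z, I) = -5 + 5/6 = -25/6)
-13*(1 + X(6, 7)) = -13*(1 - 25/6) = -13*(-19/6) = 247/6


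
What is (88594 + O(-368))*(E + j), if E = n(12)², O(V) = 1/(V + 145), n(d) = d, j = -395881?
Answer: -7818362606757/223 ≈ -3.5060e+10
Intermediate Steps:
O(V) = 1/(145 + V)
E = 144 (E = 12² = 144)
(88594 + O(-368))*(E + j) = (88594 + 1/(145 - 368))*(144 - 395881) = (88594 + 1/(-223))*(-395737) = (88594 - 1/223)*(-395737) = (19756461/223)*(-395737) = -7818362606757/223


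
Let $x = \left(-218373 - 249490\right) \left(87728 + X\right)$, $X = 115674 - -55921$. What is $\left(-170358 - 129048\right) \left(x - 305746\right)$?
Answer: $36326313950657970$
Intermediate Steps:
$X = 171595$ ($X = 115674 + 55921 = 171595$)
$x = -121327636749$ ($x = \left(-218373 - 249490\right) \left(87728 + 171595\right) = \left(-467863\right) 259323 = -121327636749$)
$\left(-170358 - 129048\right) \left(x - 305746\right) = \left(-170358 - 129048\right) \left(-121327636749 - 305746\right) = \left(-170358 - 129048\right) \left(-121327942495\right) = \left(-299406\right) \left(-121327942495\right) = 36326313950657970$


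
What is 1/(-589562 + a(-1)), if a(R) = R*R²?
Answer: -1/589563 ≈ -1.6962e-6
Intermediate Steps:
a(R) = R³
1/(-589562 + a(-1)) = 1/(-589562 + (-1)³) = 1/(-589562 - 1) = 1/(-589563) = -1/589563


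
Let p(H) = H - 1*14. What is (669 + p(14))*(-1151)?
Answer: -770019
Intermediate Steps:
p(H) = -14 + H (p(H) = H - 14 = -14 + H)
(669 + p(14))*(-1151) = (669 + (-14 + 14))*(-1151) = (669 + 0)*(-1151) = 669*(-1151) = -770019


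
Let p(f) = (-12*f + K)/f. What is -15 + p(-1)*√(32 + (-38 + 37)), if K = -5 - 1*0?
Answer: -15 - 7*√31 ≈ -53.974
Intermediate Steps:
K = -5 (K = -5 + 0 = -5)
p(f) = (-5 - 12*f)/f (p(f) = (-12*f - 5)/f = (-5 - 12*f)/f)
-15 + p(-1)*√(32 + (-38 + 37)) = -15 + (-12 - 5/(-1))*√(32 + (-38 + 37)) = -15 + (-12 - 5*(-1))*√(32 - 1) = -15 + (-12 + 5)*√31 = -15 - 7*√31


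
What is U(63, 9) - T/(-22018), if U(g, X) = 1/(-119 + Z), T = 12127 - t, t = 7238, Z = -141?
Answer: 624561/2862340 ≈ 0.21820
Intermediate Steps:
T = 4889 (T = 12127 - 1*7238 = 12127 - 7238 = 4889)
U(g, X) = -1/260 (U(g, X) = 1/(-119 - 141) = 1/(-260) = -1/260)
U(63, 9) - T/(-22018) = -1/260 - 4889/(-22018) = -1/260 - 4889*(-1)/22018 = -1/260 - 1*(-4889/22018) = -1/260 + 4889/22018 = 624561/2862340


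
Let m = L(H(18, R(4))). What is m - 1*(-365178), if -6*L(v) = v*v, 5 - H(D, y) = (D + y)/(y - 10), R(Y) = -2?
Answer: 19719251/54 ≈ 3.6517e+5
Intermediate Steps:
H(D, y) = 5 - (D + y)/(-10 + y) (H(D, y) = 5 - (D + y)/(y - 10) = 5 - (D + y)/(-10 + y))
L(v) = -v²/6 (L(v) = -v*v/6 = -v²/6)
m = -361/54 (m = -(-50 - 1*18 + 4*(-2))²/(-10 - 2)²/6 = -(-50 - 18 - 8)²/144/6 = -(-1/12*(-76))²/6 = -(19/3)²/6 = -⅙*361/9 = -361/54 ≈ -6.6852)
m - 1*(-365178) = -361/54 - 1*(-365178) = -361/54 + 365178 = 19719251/54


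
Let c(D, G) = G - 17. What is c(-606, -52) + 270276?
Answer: 270207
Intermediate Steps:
c(D, G) = -17 + G
c(-606, -52) + 270276 = (-17 - 52) + 270276 = -69 + 270276 = 270207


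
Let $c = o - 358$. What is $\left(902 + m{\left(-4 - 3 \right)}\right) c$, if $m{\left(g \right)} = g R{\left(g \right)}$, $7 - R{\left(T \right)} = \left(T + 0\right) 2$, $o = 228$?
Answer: $-98150$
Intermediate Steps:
$R{\left(T \right)} = 7 - 2 T$ ($R{\left(T \right)} = 7 - \left(T + 0\right) 2 = 7 - T 2 = 7 - 2 T$)
$m{\left(g \right)} = g \left(7 - 2 g\right)$
$c = -130$ ($c = 228 - 358 = -130$)
$\left(902 + m{\left(-4 - 3 \right)}\right) c = \left(902 + \left(-4 - 3\right) \left(7 - 2 \left(-4 - 3\right)\right)\right) \left(-130\right) = \left(902 - 7 \left(7 - -14\right)\right) \left(-130\right) = \left(902 - 7 \left(7 + 14\right)\right) \left(-130\right) = \left(902 - 147\right) \left(-130\right) = 755 \left(-130\right) = -98150$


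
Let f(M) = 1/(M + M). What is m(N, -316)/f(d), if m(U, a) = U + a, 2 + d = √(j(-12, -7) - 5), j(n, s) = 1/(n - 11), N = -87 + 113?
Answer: 1160 - 1160*I*√667/23 ≈ 1160.0 - 1302.5*I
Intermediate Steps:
N = 26
j(n, s) = 1/(-11 + n)
d = -2 + 2*I*√667/23 (d = -2 + √(1/(-11 - 12) - 5) = -2 + √(1/(-23) - 5) = -2 + √(-1/23 - 5) = -2 + √(-116/23) = -2 + 2*I*√667/23 ≈ -2.0 + 2.2458*I)
f(M) = 1/(2*M)
m(N, -316)/f(d) = (26 - 316)/((1/(2*(-2 + 2*I*√667/23)))) = -290*(-4 + 4*I*√667/23) = 1160 - 1160*I*√667/23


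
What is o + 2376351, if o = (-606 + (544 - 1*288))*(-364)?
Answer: 2503751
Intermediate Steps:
o = 127400 (o = (-606 + (544 - 288))*(-364) = (-606 + 256)*(-364) = -350*(-364) = 127400)
o + 2376351 = 127400 + 2376351 = 2503751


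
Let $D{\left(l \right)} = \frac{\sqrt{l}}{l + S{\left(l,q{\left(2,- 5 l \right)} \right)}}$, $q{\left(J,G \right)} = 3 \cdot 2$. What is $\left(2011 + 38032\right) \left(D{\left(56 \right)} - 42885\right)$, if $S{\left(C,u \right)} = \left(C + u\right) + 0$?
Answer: $-1717244055 + \frac{40043 \sqrt{14}}{59} \approx -1.7172 \cdot 10^{9}$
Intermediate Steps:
$q{\left(J,G \right)} = 6$
$S{\left(C,u \right)} = C + u$
$D{\left(l \right)} = \frac{\sqrt{l}}{6 + 2 l}$ ($D{\left(l \right)} = \frac{\sqrt{l}}{l + \left(l + 6\right)} = \frac{\sqrt{l}}{l + \left(6 + l\right)} = \frac{\sqrt{l}}{6 + 2 l}$)
$\left(2011 + 38032\right) \left(D{\left(56 \right)} - 42885\right) = \left(2011 + 38032\right) \left(\frac{\sqrt{56}}{2 \left(3 + 56\right)} - 42885\right) = 40043 \left(\frac{2 \sqrt{14}}{2 \cdot 59} - 42885\right) = 40043 \left(\frac{1}{2} \cdot 2 \sqrt{14} \cdot \frac{1}{59} - 42885\right) = 40043 \left(\frac{\sqrt{14}}{59} - 42885\right) = 40043 \left(-42885 + \frac{\sqrt{14}}{59}\right) = -1717244055 + \frac{40043 \sqrt{14}}{59}$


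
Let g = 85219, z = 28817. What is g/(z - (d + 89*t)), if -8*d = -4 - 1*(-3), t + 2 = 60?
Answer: 681752/189239 ≈ 3.6026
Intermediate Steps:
t = 58 (t = -2 + 60 = 58)
d = ⅛ (d = -(-4 - 1*(-3))/8 = -(-4 + 3)/8 = -⅛*(-1) = ⅛ ≈ 0.12500)
g/(z - (d + 89*t)) = 85219/(28817 - (⅛ + 89*58)) = 85219/(28817 - (⅛ + 5162)) = 85219/(28817 - 1*41297/8) = 85219/(28817 - 41297/8) = 85219/(189239/8) = 85219*(8/189239) = 681752/189239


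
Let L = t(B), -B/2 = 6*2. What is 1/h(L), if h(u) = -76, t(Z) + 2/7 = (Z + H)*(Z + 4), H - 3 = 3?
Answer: -1/76 ≈ -0.013158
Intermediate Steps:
B = -24 (B = -12*2 = -2*12 = -24)
H = 6 (H = 3 + 3 = 6)
t(Z) = -2/7 + (4 + Z)*(6 + Z) (t(Z) = -2/7 + (Z + 6)*(Z + 4) = -2/7 + (6 + Z)*(4 + Z) = -2/7 + (4 + Z)*(6 + Z))
L = 2518/7 (L = 166/7 + (-24)**2 + 10*(-24) = 166/7 + 576 - 240 = 2518/7 ≈ 359.71)
1/h(L) = 1/(-76) = -1/76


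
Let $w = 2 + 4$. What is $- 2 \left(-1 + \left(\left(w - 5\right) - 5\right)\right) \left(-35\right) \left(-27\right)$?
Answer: $9450$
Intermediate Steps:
$w = 6$
$- 2 \left(-1 + \left(\left(w - 5\right) - 5\right)\right) \left(-35\right) \left(-27\right) = - 2 \left(-1 + \left(\left(6 - 5\right) - 5\right)\right) \left(-35\right) \left(-27\right) = - 2 \left(-1 + \left(1 - 5\right)\right) \left(-35\right) \left(-27\right) = - 2 \left(-1 - 4\right) \left(-35\right) \left(-27\right) = \left(-2\right) \left(-5\right) \left(-35\right) \left(-27\right) = 10 \left(-35\right) \left(-27\right) = \left(-350\right) \left(-27\right) = 9450$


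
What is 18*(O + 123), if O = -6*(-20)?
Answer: 4374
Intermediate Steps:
O = 120
18*(O + 123) = 18*(120 + 123) = 18*243 = 4374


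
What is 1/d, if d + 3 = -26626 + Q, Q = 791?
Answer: -1/25838 ≈ -3.8703e-5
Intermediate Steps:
d = -25838 (d = -3 + (-26626 + 791) = -3 - 25835 = -25838)
1/d = 1/(-25838) = -1/25838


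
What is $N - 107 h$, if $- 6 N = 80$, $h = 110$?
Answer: $- \frac{35350}{3} \approx -11783.0$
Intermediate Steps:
$N = - \frac{40}{3}$ ($N = \left(- \frac{1}{6}\right) 80 = - \frac{40}{3} \approx -13.333$)
$N - 107 h = - \frac{40}{3} - 11770 = - \frac{35350}{3}$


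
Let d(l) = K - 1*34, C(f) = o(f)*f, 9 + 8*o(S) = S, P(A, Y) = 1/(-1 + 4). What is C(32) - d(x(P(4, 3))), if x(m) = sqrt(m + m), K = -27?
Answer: 153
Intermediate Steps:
P(A, Y) = 1/3
o(S) = -9/8 + S/8
x(m) = sqrt(2)*sqrt(m) (x(m) = sqrt(2*m) = sqrt(2)*sqrt(m))
C(f) = f*(-9/8 + f/8) (C(f) = (-9/8 + f/8)*f = f*(-9/8 + f/8))
d(l) = -61 (d(l) = -27 - 1*34 = -27 - 34 = -61)
C(32) - d(x(P(4, 3))) = (1/8)*32*(-9 + 32) - 1*(-61) = (1/8)*32*23 + 61 = 92 + 61 = 153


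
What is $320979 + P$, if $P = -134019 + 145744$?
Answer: $332704$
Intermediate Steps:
$P = 11725$
$320979 + P = 320979 + 11725 = 332704$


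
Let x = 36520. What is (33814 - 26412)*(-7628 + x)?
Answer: 213858584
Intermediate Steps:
(33814 - 26412)*(-7628 + x) = (33814 - 26412)*(-7628 + 36520) = 7402*28892 = 213858584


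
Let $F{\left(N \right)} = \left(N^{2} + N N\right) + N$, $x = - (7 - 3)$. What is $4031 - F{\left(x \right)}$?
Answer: $4003$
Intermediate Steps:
$x = -4$ ($x = \left(-1\right) 4 = -4$)
$F{\left(N \right)} = N + 2 N^{2}$ ($F{\left(N \right)} = \left(N^{2} + N^{2}\right) + N = 2 N^{2} + N = N + 2 N^{2}$)
$4031 - F{\left(x \right)} = 4031 - - 4 \left(1 + 2 \left(-4\right)\right) = 4031 - - 4 \left(1 - 8\right) = 4031 - \left(-4\right) \left(-7\right) = 4031 - 28 = 4003$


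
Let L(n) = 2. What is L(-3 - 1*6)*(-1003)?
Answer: -2006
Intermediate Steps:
L(-3 - 1*6)*(-1003) = 2*(-1003) = -2006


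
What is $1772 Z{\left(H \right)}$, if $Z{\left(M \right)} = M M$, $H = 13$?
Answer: $299468$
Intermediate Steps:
$Z{\left(M \right)} = M^{2}$
$1772 Z{\left(H \right)} = 1772 \cdot 13^{2} = 1772 \cdot 169 = 299468$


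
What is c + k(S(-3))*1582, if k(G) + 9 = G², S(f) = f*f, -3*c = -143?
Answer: 341855/3 ≈ 1.1395e+5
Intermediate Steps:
c = 143/3 (c = -⅓*(-143) = 143/3 ≈ 47.667)
S(f) = f²
k(G) = -9 + G²
c + k(S(-3))*1582 = 143/3 + (-9 + ((-3)²)²)*1582 = 143/3 + (-9 + 9²)*1582 = 143/3 + (-9 + 81)*1582 = 143/3 + 72*1582 = 143/3 + 113904 = 341855/3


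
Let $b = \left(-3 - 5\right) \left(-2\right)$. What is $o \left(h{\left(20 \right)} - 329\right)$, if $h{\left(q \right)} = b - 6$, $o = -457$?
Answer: $145783$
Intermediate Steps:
$b = 16$ ($b = \left(-8\right) \left(-2\right) = 16$)
$h{\left(q \right)} = 10$ ($h{\left(q \right)} = 16 - 6 = 10$)
$o \left(h{\left(20 \right)} - 329\right) = - 457 \left(10 - 329\right) = \left(-457\right) \left(-319\right) = 145783$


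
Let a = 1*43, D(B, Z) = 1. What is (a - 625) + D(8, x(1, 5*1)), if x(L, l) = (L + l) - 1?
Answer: -581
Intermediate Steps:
x(L, l) = -1 + L + l
a = 43
(a - 625) + D(8, x(1, 5*1)) = (43 - 625) + 1 = -582 + 1 = -581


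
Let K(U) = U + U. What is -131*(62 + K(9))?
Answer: -10480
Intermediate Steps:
K(U) = 2*U
-131*(62 + K(9)) = -131*(62 + 2*9) = -131*(62 + 18) = -131*80 = -10480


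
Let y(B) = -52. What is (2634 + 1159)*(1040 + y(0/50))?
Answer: 3747484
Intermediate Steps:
(2634 + 1159)*(1040 + y(0/50)) = (2634 + 1159)*(1040 - 52) = 3793*988 = 3747484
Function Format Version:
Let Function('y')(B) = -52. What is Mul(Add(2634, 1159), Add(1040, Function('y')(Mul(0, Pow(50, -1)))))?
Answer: 3747484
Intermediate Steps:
Mul(Add(2634, 1159), Add(1040, Function('y')(Mul(0, Pow(50, -1))))) = Mul(Add(2634, 1159), Add(1040, -52)) = Mul(3793, 988) = 3747484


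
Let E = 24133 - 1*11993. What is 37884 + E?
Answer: 50024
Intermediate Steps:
E = 12140 (E = 24133 - 11993 = 12140)
37884 + E = 37884 + 12140 = 50024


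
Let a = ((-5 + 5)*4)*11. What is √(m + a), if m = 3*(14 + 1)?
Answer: 3*√5 ≈ 6.7082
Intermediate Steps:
m = 45 (m = 3*15 = 45)
a = 0 (a = (0*4)*11 = 0*11 = 0)
√(m + a) = √(45 + 0) = √45 = 3*√5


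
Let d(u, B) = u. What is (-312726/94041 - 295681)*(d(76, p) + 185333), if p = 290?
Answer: -7072107026887/129 ≈ -5.4823e+10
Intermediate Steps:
(-312726/94041 - 295681)*(d(76, p) + 185333) = (-312726/94041 - 295681)*(76 + 185333) = (-312726*1/94041 - 295681)*185409 = (-104242/31347 - 295681)*185409 = -9268816549/31347*185409 = -7072107026887/129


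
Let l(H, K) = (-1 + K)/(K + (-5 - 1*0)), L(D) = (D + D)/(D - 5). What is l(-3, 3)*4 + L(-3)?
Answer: -13/4 ≈ -3.2500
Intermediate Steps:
L(D) = 2*D/(-5 + D) (L(D) = (2*D)/(-5 + D) = 2*D/(-5 + D))
l(H, K) = (-1 + K)/(-5 + K) (l(H, K) = (-1 + K)/(K + (-5 + 0)) = (-1 + K)/(K - 5) = (-1 + K)/(-5 + K))
l(-3, 3)*4 + L(-3) = ((-1 + 3)/(-5 + 3))*4 + 2*(-3)/(-5 - 3) = (2/(-2))*4 + 2*(-3)/(-8) = -½*2*4 + 2*(-3)*(-⅛) = -1*4 + ¾ = -4 + ¾ = -13/4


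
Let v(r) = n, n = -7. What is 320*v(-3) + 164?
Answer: -2076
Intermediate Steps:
v(r) = -7
320*v(-3) + 164 = 320*(-7) + 164 = -2240 + 164 = -2076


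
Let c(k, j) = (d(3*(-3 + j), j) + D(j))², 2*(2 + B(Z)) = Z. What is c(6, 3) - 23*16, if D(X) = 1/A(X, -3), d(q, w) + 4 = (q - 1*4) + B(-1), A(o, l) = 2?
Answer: -268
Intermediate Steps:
B(Z) = -2 + Z/2
d(q, w) = -21/2 + q (d(q, w) = -4 + ((q - 1*4) + (-2 + (½)*(-1))) = -4 + ((q - 4) + (-2 - ½)) = -4 + ((-4 + q) - 5/2) = -4 + (-13/2 + q) = -21/2 + q)
D(X) = ½ (D(X) = 1/2 = ½)
c(k, j) = (-19 + 3*j)² (c(k, j) = ((-21/2 + 3*(-3 + j)) + ½)² = ((-21/2 + (-9 + 3*j)) + ½)² = ((-39/2 + 3*j) + ½)² = (-19 + 3*j)²)
c(6, 3) - 23*16 = (-19 + 3*3)² - 23*16 = (-19 + 9)² - 368 = (-10)² - 368 = 100 - 368 = -268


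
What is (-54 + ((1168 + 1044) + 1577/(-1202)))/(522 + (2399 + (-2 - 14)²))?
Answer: 864113/1272918 ≈ 0.67884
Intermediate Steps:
(-54 + ((1168 + 1044) + 1577/(-1202)))/(522 + (2399 + (-2 - 14)²)) = (-54 + (2212 + 1577*(-1/1202)))/(522 + (2399 + (-16)²)) = (-54 + (2212 - 1577/1202))/(522 + (2399 + 256)) = (-54 + 2657247/1202)/(522 + 2655) = (2592339/1202)/3177 = (2592339/1202)*(1/3177) = 864113/1272918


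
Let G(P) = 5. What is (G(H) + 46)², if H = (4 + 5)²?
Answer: 2601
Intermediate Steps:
H = 81 (H = 9² = 81)
(G(H) + 46)² = (5 + 46)² = 51² = 2601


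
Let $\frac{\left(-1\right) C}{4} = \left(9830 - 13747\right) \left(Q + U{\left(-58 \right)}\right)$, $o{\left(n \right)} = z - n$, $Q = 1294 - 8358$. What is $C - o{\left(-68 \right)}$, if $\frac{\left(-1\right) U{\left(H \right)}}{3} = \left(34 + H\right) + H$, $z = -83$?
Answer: $-106824409$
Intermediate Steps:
$U{\left(H \right)} = -102 - 6 H$ ($U{\left(H \right)} = - 3 \left(\left(34 + H\right) + H\right) = - 3 \left(34 + 2 H\right) = -102 - 6 H$)
$Q = -7064$
$o{\left(n \right)} = -83 - n$
$C = -106824424$ ($C = - 4 \left(9830 - 13747\right) \left(-7064 - -246\right) = - 4 \left(- 3917 \left(-7064 + \left(-102 + 348\right)\right)\right) = - 4 \left(- 3917 \left(-7064 + 246\right)\right) = - 4 \left(\left(-3917\right) \left(-6818\right)\right) = \left(-4\right) 26706106 = -106824424$)
$C - o{\left(-68 \right)} = -106824424 - \left(-83 - -68\right) = -106824424 - \left(-83 + 68\right) = -106824424 - -15 = -106824424 + 15 = -106824409$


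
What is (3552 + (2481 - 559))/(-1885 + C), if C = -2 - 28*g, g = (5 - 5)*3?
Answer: -322/111 ≈ -2.9009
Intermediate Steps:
g = 0 (g = 0*3 = 0)
C = -2 (C = -2 - 28*0 = -2 + 0 = -2)
(3552 + (2481 - 559))/(-1885 + C) = (3552 + (2481 - 559))/(-1885 - 2) = (3552 + 1922)/(-1887) = 5474*(-1/1887) = -322/111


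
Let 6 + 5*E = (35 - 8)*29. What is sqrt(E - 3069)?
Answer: 2*I*sqrt(18210)/5 ≈ 53.978*I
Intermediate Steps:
E = 777/5 (E = -6/5 + ((35 - 8)*29)/5 = -6/5 + (27*29)/5 = -6/5 + (1/5)*783 = -6/5 + 783/5 = 777/5 ≈ 155.40)
sqrt(E - 3069) = sqrt(777/5 - 3069) = sqrt(-14568/5) = 2*I*sqrt(18210)/5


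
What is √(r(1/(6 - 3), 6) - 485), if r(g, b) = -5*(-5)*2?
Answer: I*√435 ≈ 20.857*I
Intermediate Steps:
r(g, b) = 50 (r(g, b) = 25*2 = 50)
√(r(1/(6 - 3), 6) - 485) = √(50 - 485) = √(-435) = I*√435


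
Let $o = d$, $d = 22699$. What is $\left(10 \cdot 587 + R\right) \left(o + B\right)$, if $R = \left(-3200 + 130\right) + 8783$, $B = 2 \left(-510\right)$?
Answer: $251107857$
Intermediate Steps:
$o = 22699$
$B = -1020$
$R = 5713$ ($R = -3070 + 8783 = 5713$)
$\left(10 \cdot 587 + R\right) \left(o + B\right) = \left(10 \cdot 587 + 5713\right) \left(22699 - 1020\right) = \left(5870 + 5713\right) 21679 = 11583 \cdot 21679 = 251107857$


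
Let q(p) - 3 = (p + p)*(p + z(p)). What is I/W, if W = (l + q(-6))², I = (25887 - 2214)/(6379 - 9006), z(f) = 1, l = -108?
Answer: -7891/1773225 ≈ -0.0044501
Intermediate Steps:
q(p) = 3 + 2*p*(1 + p) (q(p) = 3 + (p + p)*(p + 1) = 3 + (2*p)*(1 + p) = 3 + 2*p*(1 + p))
I = -23673/2627 (I = 23673/(-2627) = 23673*(-1/2627) = -23673/2627 ≈ -9.0114)
W = 2025 (W = (-108 + (3 + 2*(-6) + 2*(-6)²))² = (-108 + (3 - 12 + 2*36))² = (-108 + (3 - 12 + 72))² = (-108 + 63)² = (-45)² = 2025)
I/W = -23673/2627/2025 = -23673/2627*1/2025 = -7891/1773225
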